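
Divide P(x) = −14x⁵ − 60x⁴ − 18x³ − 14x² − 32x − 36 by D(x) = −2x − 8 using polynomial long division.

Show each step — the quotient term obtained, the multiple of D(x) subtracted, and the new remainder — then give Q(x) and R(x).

Step 1: lead(−14x⁵ − 60x⁴ − 18x³ − 14x² − 32x − 36) ÷ lead(D) = −14x⁵ ÷ −2x = 7x⁴. Subtract (7x⁴)·D = −14x⁵ − 56x⁴. Remainder: −4x⁴ − 18x³ − 14x² − 32x − 36.
Step 2: lead(−4x⁴ − 18x³ − 14x² − 32x − 36) ÷ lead(D) = −4x⁴ ÷ −2x = 2x³. Subtract (2x³)·D = −4x⁴ − 16x³. Remainder: −2x³ − 14x² − 32x − 36.
Step 3: lead(−2x³ − 14x² − 32x − 36) ÷ lead(D) = −2x³ ÷ −2x = x². Subtract (x²)·D = −2x³ − 8x². Remainder: −6x² − 32x − 36.
Step 4: lead(−6x² − 32x − 36) ÷ lead(D) = −6x² ÷ −2x = 3x. Subtract (3x)·D = −6x² − 24x. Remainder: −8x − 36.
Step 5: lead(−8x − 36) ÷ lead(D) = −8x ÷ −2x = 4. Subtract (4)·D = −8x − 32. Remainder: −4.

Q(x) = 7x⁴ + 2x³ + x² + 3x + 4; R(x) = −4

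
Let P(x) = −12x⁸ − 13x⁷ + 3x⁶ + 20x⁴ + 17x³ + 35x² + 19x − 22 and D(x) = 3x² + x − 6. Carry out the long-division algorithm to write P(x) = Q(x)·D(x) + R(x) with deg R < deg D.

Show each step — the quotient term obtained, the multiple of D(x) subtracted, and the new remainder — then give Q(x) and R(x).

Step 1: lead(−12x⁸ − 13x⁷ + 3x⁶ + 20x⁴ + 17x³ + 35x² + 19x − 22) ÷ lead(D) = −12x⁸ ÷ 3x² = −4x⁶. Subtract (−4x⁶)·D = −12x⁸ − 4x⁷ + 24x⁶. Remainder: −9x⁷ − 21x⁶ + 20x⁴ + 17x³ + 35x² + 19x − 22.
Step 2: lead(−9x⁷ − 21x⁶ + 20x⁴ + 17x³ + 35x² + 19x − 22) ÷ lead(D) = −9x⁷ ÷ 3x² = −3x⁵. Subtract (−3x⁵)·D = −9x⁷ − 3x⁶ + 18x⁵. Remainder: −18x⁶ − 18x⁵ + 20x⁴ + 17x³ + 35x² + 19x − 22.
Step 3: lead(−18x⁶ − 18x⁵ + 20x⁴ + 17x³ + 35x² + 19x − 22) ÷ lead(D) = −18x⁶ ÷ 3x² = −6x⁴. Subtract (−6x⁴)·D = −18x⁶ − 6x⁵ + 36x⁴. Remainder: −12x⁵ − 16x⁴ + 17x³ + 35x² + 19x − 22.
Step 4: lead(−12x⁵ − 16x⁴ + 17x³ + 35x² + 19x − 22) ÷ lead(D) = −12x⁵ ÷ 3x² = −4x³. Subtract (−4x³)·D = −12x⁵ − 4x⁴ + 24x³. Remainder: −12x⁴ − 7x³ + 35x² + 19x − 22.
Step 5: lead(−12x⁴ − 7x³ + 35x² + 19x − 22) ÷ lead(D) = −12x⁴ ÷ 3x² = −4x². Subtract (−4x²)·D = −12x⁴ − 4x³ + 24x². Remainder: −3x³ + 11x² + 19x − 22.
Step 6: lead(−3x³ + 11x² + 19x − 22) ÷ lead(D) = −3x³ ÷ 3x² = −x. Subtract (−x)·D = −3x³ − x² + 6x. Remainder: 12x² + 13x − 22.
Step 7: lead(12x² + 13x − 22) ÷ lead(D) = 12x² ÷ 3x² = 4. Subtract (4)·D = 12x² + 4x − 24. Remainder: 9x + 2.

Q(x) = −4x⁶ − 3x⁵ − 6x⁴ − 4x³ − 4x² − x + 4; R(x) = 9x + 2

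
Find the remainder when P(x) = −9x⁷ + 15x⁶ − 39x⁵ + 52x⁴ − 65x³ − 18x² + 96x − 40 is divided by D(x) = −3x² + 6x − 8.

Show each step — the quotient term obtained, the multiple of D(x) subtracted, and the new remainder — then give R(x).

Step 1: lead(−9x⁷ + 15x⁶ − 39x⁵ + 52x⁴ − 65x³ − 18x² + 96x − 40) ÷ lead(D) = −9x⁷ ÷ −3x² = 3x⁵. Subtract (3x⁵)·D = −9x⁷ + 18x⁶ − 24x⁵. Remainder: −3x⁶ − 15x⁵ + 52x⁴ − 65x³ − 18x² + 96x − 40.
Step 2: lead(−3x⁶ − 15x⁵ + 52x⁴ − 65x³ − 18x² + 96x − 40) ÷ lead(D) = −3x⁶ ÷ −3x² = x⁴. Subtract (x⁴)·D = −3x⁶ + 6x⁵ − 8x⁴. Remainder: −21x⁵ + 60x⁴ − 65x³ − 18x² + 96x − 40.
Step 3: lead(−21x⁵ + 60x⁴ − 65x³ − 18x² + 96x − 40) ÷ lead(D) = −21x⁵ ÷ −3x² = 7x³. Subtract (7x³)·D = −21x⁵ + 42x⁴ − 56x³. Remainder: 18x⁴ − 9x³ − 18x² + 96x − 40.
Step 4: lead(18x⁴ − 9x³ − 18x² + 96x − 40) ÷ lead(D) = 18x⁴ ÷ −3x² = −6x². Subtract (−6x²)·D = 18x⁴ − 36x³ + 48x². Remainder: 27x³ − 66x² + 96x − 40.
Step 5: lead(27x³ − 66x² + 96x − 40) ÷ lead(D) = 27x³ ÷ −3x² = −9x. Subtract (−9x)·D = 27x³ − 54x² + 72x. Remainder: −12x² + 24x − 40.
Step 6: lead(−12x² + 24x − 40) ÷ lead(D) = −12x² ÷ −3x² = 4. Subtract (4)·D = −12x² + 24x − 32. Remainder: −8.

R(x) = −8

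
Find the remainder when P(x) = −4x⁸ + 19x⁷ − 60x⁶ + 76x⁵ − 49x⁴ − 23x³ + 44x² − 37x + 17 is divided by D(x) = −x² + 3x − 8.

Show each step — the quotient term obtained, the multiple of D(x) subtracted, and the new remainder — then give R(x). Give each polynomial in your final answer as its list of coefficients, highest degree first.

Step 1: lead(−4x⁸ + 19x⁷ − 60x⁶ + 76x⁵ − 49x⁴ − 23x³ + 44x² − 37x + 17) ÷ lead(D) = −4x⁸ ÷ −x² = 4x⁶. Subtract (4x⁶)·D = −4x⁸ + 12x⁷ − 32x⁶. Remainder: 7x⁷ − 28x⁶ + 76x⁵ − 49x⁴ − 23x³ + 44x² − 37x + 17.
Step 2: lead(7x⁷ − 28x⁶ + 76x⁵ − 49x⁴ − 23x³ + 44x² − 37x + 17) ÷ lead(D) = 7x⁷ ÷ −x² = −7x⁵. Subtract (−7x⁵)·D = 7x⁷ − 21x⁶ + 56x⁵. Remainder: −7x⁶ + 20x⁵ − 49x⁴ − 23x³ + 44x² − 37x + 17.
Step 3: lead(−7x⁶ + 20x⁵ − 49x⁴ − 23x³ + 44x² − 37x + 17) ÷ lead(D) = −7x⁶ ÷ −x² = 7x⁴. Subtract (7x⁴)·D = −7x⁶ + 21x⁵ − 56x⁴. Remainder: −x⁵ + 7x⁴ − 23x³ + 44x² − 37x + 17.
Step 4: lead(−x⁵ + 7x⁴ − 23x³ + 44x² − 37x + 17) ÷ lead(D) = −x⁵ ÷ −x² = x³. Subtract (x³)·D = −x⁵ + 3x⁴ − 8x³. Remainder: 4x⁴ − 15x³ + 44x² − 37x + 17.
Step 5: lead(4x⁴ − 15x³ + 44x² − 37x + 17) ÷ lead(D) = 4x⁴ ÷ −x² = −4x². Subtract (−4x²)·D = 4x⁴ − 12x³ + 32x². Remainder: −3x³ + 12x² − 37x + 17.
Step 6: lead(−3x³ + 12x² − 37x + 17) ÷ lead(D) = −3x³ ÷ −x² = 3x. Subtract (3x)·D = −3x³ + 9x² − 24x. Remainder: 3x² − 13x + 17.
Step 7: lead(3x² − 13x + 17) ÷ lead(D) = 3x² ÷ −x² = −3. Subtract (−3)·D = 3x² − 9x + 24. Remainder: −4x − 7.

R = [-4, -7]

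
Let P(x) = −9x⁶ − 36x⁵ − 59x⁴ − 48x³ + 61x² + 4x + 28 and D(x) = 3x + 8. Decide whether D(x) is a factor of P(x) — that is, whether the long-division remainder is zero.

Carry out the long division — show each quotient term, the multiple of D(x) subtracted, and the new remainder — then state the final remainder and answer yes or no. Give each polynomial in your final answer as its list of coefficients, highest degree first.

R = [-4], so D(x) is not a factor of P(x). no

Step 1: lead(−9x⁶ − 36x⁵ − 59x⁴ − 48x³ + 61x² + 4x + 28) ÷ lead(D) = −9x⁶ ÷ 3x = −3x⁵. Subtract (−3x⁵)·D = −9x⁶ − 24x⁵. Remainder: −12x⁵ − 59x⁴ − 48x³ + 61x² + 4x + 28.
Step 2: lead(−12x⁵ − 59x⁴ − 48x³ + 61x² + 4x + 28) ÷ lead(D) = −12x⁵ ÷ 3x = −4x⁴. Subtract (−4x⁴)·D = −12x⁵ − 32x⁴. Remainder: −27x⁴ − 48x³ + 61x² + 4x + 28.
Step 3: lead(−27x⁴ − 48x³ + 61x² + 4x + 28) ÷ lead(D) = −27x⁴ ÷ 3x = −9x³. Subtract (−9x³)·D = −27x⁴ − 72x³. Remainder: 24x³ + 61x² + 4x + 28.
Step 4: lead(24x³ + 61x² + 4x + 28) ÷ lead(D) = 24x³ ÷ 3x = 8x². Subtract (8x²)·D = 24x³ + 64x². Remainder: −3x² + 4x + 28.
Step 5: lead(−3x² + 4x + 28) ÷ lead(D) = −3x² ÷ 3x = −x. Subtract (−x)·D = −3x² − 8x. Remainder: 12x + 28.
Step 6: lead(12x + 28) ÷ lead(D) = 12x ÷ 3x = 4. Subtract (4)·D = 12x + 32. Remainder: −4.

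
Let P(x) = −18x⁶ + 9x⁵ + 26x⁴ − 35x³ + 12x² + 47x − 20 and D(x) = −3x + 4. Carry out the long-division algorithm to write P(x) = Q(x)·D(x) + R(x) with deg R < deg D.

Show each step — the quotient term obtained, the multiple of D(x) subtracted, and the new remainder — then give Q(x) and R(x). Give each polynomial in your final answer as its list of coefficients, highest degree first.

Q = [6, 5, -2, 9, 8, -5]; R = [0]

Step 1: lead(−18x⁶ + 9x⁵ + 26x⁴ − 35x³ + 12x² + 47x − 20) ÷ lead(D) = −18x⁶ ÷ −3x = 6x⁵. Subtract (6x⁵)·D = −18x⁶ + 24x⁵. Remainder: −15x⁵ + 26x⁴ − 35x³ + 12x² + 47x − 20.
Step 2: lead(−15x⁵ + 26x⁴ − 35x³ + 12x² + 47x − 20) ÷ lead(D) = −15x⁵ ÷ −3x = 5x⁴. Subtract (5x⁴)·D = −15x⁵ + 20x⁴. Remainder: 6x⁴ − 35x³ + 12x² + 47x − 20.
Step 3: lead(6x⁴ − 35x³ + 12x² + 47x − 20) ÷ lead(D) = 6x⁴ ÷ −3x = −2x³. Subtract (−2x³)·D = 6x⁴ − 8x³. Remainder: −27x³ + 12x² + 47x − 20.
Step 4: lead(−27x³ + 12x² + 47x − 20) ÷ lead(D) = −27x³ ÷ −3x = 9x². Subtract (9x²)·D = −27x³ + 36x². Remainder: −24x² + 47x − 20.
Step 5: lead(−24x² + 47x − 20) ÷ lead(D) = −24x² ÷ −3x = 8x. Subtract (8x)·D = −24x² + 32x. Remainder: 15x − 20.
Step 6: lead(15x − 20) ÷ lead(D) = 15x ÷ −3x = −5. Subtract (−5)·D = 15x − 20. Remainder: 0.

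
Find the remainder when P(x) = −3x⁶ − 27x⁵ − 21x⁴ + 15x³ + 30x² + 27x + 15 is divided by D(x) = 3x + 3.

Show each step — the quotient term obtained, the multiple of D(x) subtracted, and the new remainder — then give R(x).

R(x) = 6

Step 1: lead(−3x⁶ − 27x⁵ − 21x⁴ + 15x³ + 30x² + 27x + 15) ÷ lead(D) = −3x⁶ ÷ 3x = −x⁵. Subtract (−x⁵)·D = −3x⁶ − 3x⁵. Remainder: −24x⁵ − 21x⁴ + 15x³ + 30x² + 27x + 15.
Step 2: lead(−24x⁵ − 21x⁴ + 15x³ + 30x² + 27x + 15) ÷ lead(D) = −24x⁵ ÷ 3x = −8x⁴. Subtract (−8x⁴)·D = −24x⁵ − 24x⁴. Remainder: 3x⁴ + 15x³ + 30x² + 27x + 15.
Step 3: lead(3x⁴ + 15x³ + 30x² + 27x + 15) ÷ lead(D) = 3x⁴ ÷ 3x = x³. Subtract (x³)·D = 3x⁴ + 3x³. Remainder: 12x³ + 30x² + 27x + 15.
Step 4: lead(12x³ + 30x² + 27x + 15) ÷ lead(D) = 12x³ ÷ 3x = 4x². Subtract (4x²)·D = 12x³ + 12x². Remainder: 18x² + 27x + 15.
Step 5: lead(18x² + 27x + 15) ÷ lead(D) = 18x² ÷ 3x = 6x. Subtract (6x)·D = 18x² + 18x. Remainder: 9x + 15.
Step 6: lead(9x + 15) ÷ lead(D) = 9x ÷ 3x = 3. Subtract (3)·D = 9x + 9. Remainder: 6.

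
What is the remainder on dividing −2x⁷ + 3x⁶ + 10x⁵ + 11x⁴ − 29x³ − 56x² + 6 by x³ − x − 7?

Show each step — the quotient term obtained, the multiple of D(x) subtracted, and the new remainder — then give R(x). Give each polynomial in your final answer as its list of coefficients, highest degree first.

Step 1: lead(−2x⁷ + 3x⁶ + 10x⁵ + 11x⁴ − 29x³ − 56x² + 6) ÷ lead(D) = −2x⁷ ÷ x³ = −2x⁴. Subtract (−2x⁴)·D = −2x⁷ + 2x⁵ + 14x⁴. Remainder: 3x⁶ + 8x⁵ − 3x⁴ − 29x³ − 56x² + 6.
Step 2: lead(3x⁶ + 8x⁵ − 3x⁴ − 29x³ − 56x² + 6) ÷ lead(D) = 3x⁶ ÷ x³ = 3x³. Subtract (3x³)·D = 3x⁶ − 3x⁴ − 21x³. Remainder: 8x⁵ − 8x³ − 56x² + 6.
Step 3: lead(8x⁵ − 8x³ − 56x² + 6) ÷ lead(D) = 8x⁵ ÷ x³ = 8x². Subtract (8x²)·D = 8x⁵ − 8x³ − 56x². Remainder: 6.

R = [6]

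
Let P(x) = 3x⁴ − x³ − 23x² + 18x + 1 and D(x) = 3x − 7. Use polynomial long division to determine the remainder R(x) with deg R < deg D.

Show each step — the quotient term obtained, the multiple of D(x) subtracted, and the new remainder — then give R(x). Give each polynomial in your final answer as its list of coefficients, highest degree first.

Step 1: lead(3x⁴ − x³ − 23x² + 18x + 1) ÷ lead(D) = 3x⁴ ÷ 3x = x³. Subtract (x³)·D = 3x⁴ − 7x³. Remainder: 6x³ − 23x² + 18x + 1.
Step 2: lead(6x³ − 23x² + 18x + 1) ÷ lead(D) = 6x³ ÷ 3x = 2x². Subtract (2x²)·D = 6x³ − 14x². Remainder: −9x² + 18x + 1.
Step 3: lead(−9x² + 18x + 1) ÷ lead(D) = −9x² ÷ 3x = −3x. Subtract (−3x)·D = −9x² + 21x. Remainder: −3x + 1.
Step 4: lead(−3x + 1) ÷ lead(D) = −3x ÷ 3x = −1. Subtract (−1)·D = −3x + 7. Remainder: −6.

R = [-6]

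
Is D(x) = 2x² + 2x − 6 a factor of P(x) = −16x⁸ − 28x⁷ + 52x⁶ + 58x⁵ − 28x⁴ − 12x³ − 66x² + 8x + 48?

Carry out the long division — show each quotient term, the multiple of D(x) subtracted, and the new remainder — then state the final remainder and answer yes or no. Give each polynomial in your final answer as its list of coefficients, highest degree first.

R = [0], so D(x) is a factor of P(x). yes

Step 1: lead(−16x⁸ − 28x⁷ + 52x⁶ + 58x⁵ − 28x⁴ − 12x³ − 66x² + 8x + 48) ÷ lead(D) = −16x⁸ ÷ 2x² = −8x⁶. Subtract (−8x⁶)·D = −16x⁸ − 16x⁷ + 48x⁶. Remainder: −12x⁷ + 4x⁶ + 58x⁵ − 28x⁴ − 12x³ − 66x² + 8x + 48.
Step 2: lead(−12x⁷ + 4x⁶ + 58x⁵ − 28x⁴ − 12x³ − 66x² + 8x + 48) ÷ lead(D) = −12x⁷ ÷ 2x² = −6x⁵. Subtract (−6x⁵)·D = −12x⁷ − 12x⁶ + 36x⁵. Remainder: 16x⁶ + 22x⁵ − 28x⁴ − 12x³ − 66x² + 8x + 48.
Step 3: lead(16x⁶ + 22x⁵ − 28x⁴ − 12x³ − 66x² + 8x + 48) ÷ lead(D) = 16x⁶ ÷ 2x² = 8x⁴. Subtract (8x⁴)·D = 16x⁶ + 16x⁵ − 48x⁴. Remainder: 6x⁵ + 20x⁴ − 12x³ − 66x² + 8x + 48.
Step 4: lead(6x⁵ + 20x⁴ − 12x³ − 66x² + 8x + 48) ÷ lead(D) = 6x⁵ ÷ 2x² = 3x³. Subtract (3x³)·D = 6x⁵ + 6x⁴ − 18x³. Remainder: 14x⁴ + 6x³ − 66x² + 8x + 48.
Step 5: lead(14x⁴ + 6x³ − 66x² + 8x + 48) ÷ lead(D) = 14x⁴ ÷ 2x² = 7x². Subtract (7x²)·D = 14x⁴ + 14x³ − 42x². Remainder: −8x³ − 24x² + 8x + 48.
Step 6: lead(−8x³ − 24x² + 8x + 48) ÷ lead(D) = −8x³ ÷ 2x² = −4x. Subtract (−4x)·D = −8x³ − 8x² + 24x. Remainder: −16x² − 16x + 48.
Step 7: lead(−16x² − 16x + 48) ÷ lead(D) = −16x² ÷ 2x² = −8. Subtract (−8)·D = −16x² − 16x + 48. Remainder: 0.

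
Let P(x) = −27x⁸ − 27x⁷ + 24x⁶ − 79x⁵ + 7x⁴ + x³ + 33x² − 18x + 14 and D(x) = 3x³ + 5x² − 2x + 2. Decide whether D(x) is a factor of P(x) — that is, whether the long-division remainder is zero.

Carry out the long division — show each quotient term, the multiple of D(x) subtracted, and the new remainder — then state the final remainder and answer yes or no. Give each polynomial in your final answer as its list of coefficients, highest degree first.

Step 1: lead(−27x⁸ − 27x⁷ + 24x⁶ − 79x⁵ + 7x⁴ + x³ + 33x² − 18x + 14) ÷ lead(D) = −27x⁸ ÷ 3x³ = −9x⁵. Subtract (−9x⁵)·D = −27x⁸ − 45x⁷ + 18x⁶ − 18x⁵. Remainder: 18x⁷ + 6x⁶ − 61x⁵ + 7x⁴ + x³ + 33x² − 18x + 14.
Step 2: lead(18x⁷ + 6x⁶ − 61x⁵ + 7x⁴ + x³ + 33x² − 18x + 14) ÷ lead(D) = 18x⁷ ÷ 3x³ = 6x⁴. Subtract (6x⁴)·D = 18x⁷ + 30x⁶ − 12x⁵ + 12x⁴. Remainder: −24x⁶ − 49x⁵ − 5x⁴ + x³ + 33x² − 18x + 14.
Step 3: lead(−24x⁶ − 49x⁵ − 5x⁴ + x³ + 33x² − 18x + 14) ÷ lead(D) = −24x⁶ ÷ 3x³ = −8x³. Subtract (−8x³)·D = −24x⁶ − 40x⁵ + 16x⁴ − 16x³. Remainder: −9x⁵ − 21x⁴ + 17x³ + 33x² − 18x + 14.
Step 4: lead(−9x⁵ − 21x⁴ + 17x³ + 33x² − 18x + 14) ÷ lead(D) = −9x⁵ ÷ 3x³ = −3x². Subtract (−3x²)·D = −9x⁵ − 15x⁴ + 6x³ − 6x². Remainder: −6x⁴ + 11x³ + 39x² − 18x + 14.
Step 5: lead(−6x⁴ + 11x³ + 39x² − 18x + 14) ÷ lead(D) = −6x⁴ ÷ 3x³ = −2x. Subtract (−2x)·D = −6x⁴ − 10x³ + 4x² − 4x. Remainder: 21x³ + 35x² − 14x + 14.
Step 6: lead(21x³ + 35x² − 14x + 14) ÷ lead(D) = 21x³ ÷ 3x³ = 7. Subtract (7)·D = 21x³ + 35x² − 14x + 14. Remainder: 0.

R = [0], so D(x) is a factor of P(x). yes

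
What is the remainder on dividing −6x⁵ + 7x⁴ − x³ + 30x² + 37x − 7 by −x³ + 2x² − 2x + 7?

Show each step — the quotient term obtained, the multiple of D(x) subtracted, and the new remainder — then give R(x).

Step 1: lead(−6x⁵ + 7x⁴ − x³ + 30x² + 37x − 7) ÷ lead(D) = −6x⁵ ÷ −x³ = 6x². Subtract (6x²)·D = −6x⁵ + 12x⁴ − 12x³ + 42x². Remainder: −5x⁴ + 11x³ − 12x² + 37x − 7.
Step 2: lead(−5x⁴ + 11x³ − 12x² + 37x − 7) ÷ lead(D) = −5x⁴ ÷ −x³ = 5x. Subtract (5x)·D = −5x⁴ + 10x³ − 10x² + 35x. Remainder: x³ − 2x² + 2x − 7.
Step 3: lead(x³ − 2x² + 2x − 7) ÷ lead(D) = x³ ÷ −x³ = −1. Subtract (−1)·D = x³ − 2x² + 2x − 7. Remainder: 0.

R(x) = 0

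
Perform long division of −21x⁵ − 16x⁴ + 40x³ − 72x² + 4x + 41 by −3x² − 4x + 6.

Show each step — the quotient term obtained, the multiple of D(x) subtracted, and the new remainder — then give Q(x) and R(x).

Q(x) = 7x³ − 4x² + 6x + 8; R(x) = −7

Step 1: lead(−21x⁵ − 16x⁴ + 40x³ − 72x² + 4x + 41) ÷ lead(D) = −21x⁵ ÷ −3x² = 7x³. Subtract (7x³)·D = −21x⁵ − 28x⁴ + 42x³. Remainder: 12x⁴ − 2x³ − 72x² + 4x + 41.
Step 2: lead(12x⁴ − 2x³ − 72x² + 4x + 41) ÷ lead(D) = 12x⁴ ÷ −3x² = −4x². Subtract (−4x²)·D = 12x⁴ + 16x³ − 24x². Remainder: −18x³ − 48x² + 4x + 41.
Step 3: lead(−18x³ − 48x² + 4x + 41) ÷ lead(D) = −18x³ ÷ −3x² = 6x. Subtract (6x)·D = −18x³ − 24x² + 36x. Remainder: −24x² − 32x + 41.
Step 4: lead(−24x² − 32x + 41) ÷ lead(D) = −24x² ÷ −3x² = 8. Subtract (8)·D = −24x² − 32x + 48. Remainder: −7.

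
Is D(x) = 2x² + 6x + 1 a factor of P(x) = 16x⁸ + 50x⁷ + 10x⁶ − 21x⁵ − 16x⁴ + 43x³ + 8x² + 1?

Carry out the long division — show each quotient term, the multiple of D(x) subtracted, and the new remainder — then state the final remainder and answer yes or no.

R(x) = 1, so D(x) is not a factor of P(x). no

Step 1: lead(16x⁸ + 50x⁷ + 10x⁶ − 21x⁵ − 16x⁴ + 43x³ + 8x² + 1) ÷ lead(D) = 16x⁸ ÷ 2x² = 8x⁶. Subtract (8x⁶)·D = 16x⁸ + 48x⁷ + 8x⁶. Remainder: 2x⁷ + 2x⁶ − 21x⁵ − 16x⁴ + 43x³ + 8x² + 1.
Step 2: lead(2x⁷ + 2x⁶ − 21x⁵ − 16x⁴ + 43x³ + 8x² + 1) ÷ lead(D) = 2x⁷ ÷ 2x² = x⁵. Subtract (x⁵)·D = 2x⁷ + 6x⁶ + x⁵. Remainder: −4x⁶ − 22x⁵ − 16x⁴ + 43x³ + 8x² + 1.
Step 3: lead(−4x⁶ − 22x⁵ − 16x⁴ + 43x³ + 8x² + 1) ÷ lead(D) = −4x⁶ ÷ 2x² = −2x⁴. Subtract (−2x⁴)·D = −4x⁶ − 12x⁵ − 2x⁴. Remainder: −10x⁵ − 14x⁴ + 43x³ + 8x² + 1.
Step 4: lead(−10x⁵ − 14x⁴ + 43x³ + 8x² + 1) ÷ lead(D) = −10x⁵ ÷ 2x² = −5x³. Subtract (−5x³)·D = −10x⁵ − 30x⁴ − 5x³. Remainder: 16x⁴ + 48x³ + 8x² + 1.
Step 5: lead(16x⁴ + 48x³ + 8x² + 1) ÷ lead(D) = 16x⁴ ÷ 2x² = 8x². Subtract (8x²)·D = 16x⁴ + 48x³ + 8x². Remainder: 1.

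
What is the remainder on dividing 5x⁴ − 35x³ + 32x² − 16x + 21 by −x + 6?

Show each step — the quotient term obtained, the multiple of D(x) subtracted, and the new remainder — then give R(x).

Step 1: lead(5x⁴ − 35x³ + 32x² − 16x + 21) ÷ lead(D) = 5x⁴ ÷ −x = −5x³. Subtract (−5x³)·D = 5x⁴ − 30x³. Remainder: −5x³ + 32x² − 16x + 21.
Step 2: lead(−5x³ + 32x² − 16x + 21) ÷ lead(D) = −5x³ ÷ −x = 5x². Subtract (5x²)·D = −5x³ + 30x². Remainder: 2x² − 16x + 21.
Step 3: lead(2x² − 16x + 21) ÷ lead(D) = 2x² ÷ −x = −2x. Subtract (−2x)·D = 2x² − 12x. Remainder: −4x + 21.
Step 4: lead(−4x + 21) ÷ lead(D) = −4x ÷ −x = 4. Subtract (4)·D = −4x + 24. Remainder: −3.

R(x) = −3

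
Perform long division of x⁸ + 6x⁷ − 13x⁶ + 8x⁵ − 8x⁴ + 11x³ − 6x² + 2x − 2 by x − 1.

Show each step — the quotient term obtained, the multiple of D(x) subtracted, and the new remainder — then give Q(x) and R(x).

Step 1: lead(x⁸ + 6x⁷ − 13x⁶ + 8x⁵ − 8x⁴ + 11x³ − 6x² + 2x − 2) ÷ lead(D) = x⁸ ÷ x = x⁷. Subtract (x⁷)·D = x⁸ − x⁷. Remainder: 7x⁷ − 13x⁶ + 8x⁵ − 8x⁴ + 11x³ − 6x² + 2x − 2.
Step 2: lead(7x⁷ − 13x⁶ + 8x⁵ − 8x⁴ + 11x³ − 6x² + 2x − 2) ÷ lead(D) = 7x⁷ ÷ x = 7x⁶. Subtract (7x⁶)·D = 7x⁷ − 7x⁶. Remainder: −6x⁶ + 8x⁵ − 8x⁴ + 11x³ − 6x² + 2x − 2.
Step 3: lead(−6x⁶ + 8x⁵ − 8x⁴ + 11x³ − 6x² + 2x − 2) ÷ lead(D) = −6x⁶ ÷ x = −6x⁵. Subtract (−6x⁵)·D = −6x⁶ + 6x⁵. Remainder: 2x⁵ − 8x⁴ + 11x³ − 6x² + 2x − 2.
Step 4: lead(2x⁵ − 8x⁴ + 11x³ − 6x² + 2x − 2) ÷ lead(D) = 2x⁵ ÷ x = 2x⁴. Subtract (2x⁴)·D = 2x⁵ − 2x⁴. Remainder: −6x⁴ + 11x³ − 6x² + 2x − 2.
Step 5: lead(−6x⁴ + 11x³ − 6x² + 2x − 2) ÷ lead(D) = −6x⁴ ÷ x = −6x³. Subtract (−6x³)·D = −6x⁴ + 6x³. Remainder: 5x³ − 6x² + 2x − 2.
Step 6: lead(5x³ − 6x² + 2x − 2) ÷ lead(D) = 5x³ ÷ x = 5x². Subtract (5x²)·D = 5x³ − 5x². Remainder: −x² + 2x − 2.
Step 7: lead(−x² + 2x − 2) ÷ lead(D) = −x² ÷ x = −x. Subtract (−x)·D = −x² + x. Remainder: x − 2.
Step 8: lead(x − 2) ÷ lead(D) = x ÷ x = 1. Subtract (1)·D = x − 1. Remainder: −1.

Q(x) = x⁷ + 7x⁶ − 6x⁵ + 2x⁴ − 6x³ + 5x² − x + 1; R(x) = −1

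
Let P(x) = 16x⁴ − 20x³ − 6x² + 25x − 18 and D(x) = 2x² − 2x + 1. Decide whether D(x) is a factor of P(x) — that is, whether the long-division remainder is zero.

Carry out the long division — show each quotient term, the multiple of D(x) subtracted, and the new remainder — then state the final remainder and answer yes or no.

Step 1: lead(16x⁴ − 20x³ − 6x² + 25x − 18) ÷ lead(D) = 16x⁴ ÷ 2x² = 8x². Subtract (8x²)·D = 16x⁴ − 16x³ + 8x². Remainder: −4x³ − 14x² + 25x − 18.
Step 2: lead(−4x³ − 14x² + 25x − 18) ÷ lead(D) = −4x³ ÷ 2x² = −2x. Subtract (−2x)·D = −4x³ + 4x² − 2x. Remainder: −18x² + 27x − 18.
Step 3: lead(−18x² + 27x − 18) ÷ lead(D) = −18x² ÷ 2x² = −9. Subtract (−9)·D = −18x² + 18x − 9. Remainder: 9x − 9.

R(x) = 9x − 9, so D(x) is not a factor of P(x). no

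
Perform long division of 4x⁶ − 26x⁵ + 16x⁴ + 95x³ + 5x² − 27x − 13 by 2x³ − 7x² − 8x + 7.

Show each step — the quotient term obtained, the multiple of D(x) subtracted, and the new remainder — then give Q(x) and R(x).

Step 1: lead(4x⁶ − 26x⁵ + 16x⁴ + 95x³ + 5x² − 27x − 13) ÷ lead(D) = 4x⁶ ÷ 2x³ = 2x³. Subtract (2x³)·D = 4x⁶ − 14x⁵ − 16x⁴ + 14x³. Remainder: −12x⁵ + 32x⁴ + 81x³ + 5x² − 27x − 13.
Step 2: lead(−12x⁵ + 32x⁴ + 81x³ + 5x² − 27x − 13) ÷ lead(D) = −12x⁵ ÷ 2x³ = −6x². Subtract (−6x²)·D = −12x⁵ + 42x⁴ + 48x³ − 42x². Remainder: −10x⁴ + 33x³ + 47x² − 27x − 13.
Step 3: lead(−10x⁴ + 33x³ + 47x² − 27x − 13) ÷ lead(D) = −10x⁴ ÷ 2x³ = −5x. Subtract (−5x)·D = −10x⁴ + 35x³ + 40x² − 35x. Remainder: −2x³ + 7x² + 8x − 13.
Step 4: lead(−2x³ + 7x² + 8x − 13) ÷ lead(D) = −2x³ ÷ 2x³ = −1. Subtract (−1)·D = −2x³ + 7x² + 8x − 7. Remainder: −6.

Q(x) = 2x³ − 6x² − 5x − 1; R(x) = −6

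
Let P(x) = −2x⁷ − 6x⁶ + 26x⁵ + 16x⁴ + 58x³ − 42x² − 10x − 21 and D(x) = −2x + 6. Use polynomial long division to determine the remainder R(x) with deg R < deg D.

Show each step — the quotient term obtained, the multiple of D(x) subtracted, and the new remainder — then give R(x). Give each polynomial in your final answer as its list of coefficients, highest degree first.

R = [3]

Step 1: lead(−2x⁷ − 6x⁶ + 26x⁵ + 16x⁴ + 58x³ − 42x² − 10x − 21) ÷ lead(D) = −2x⁷ ÷ −2x = x⁶. Subtract (x⁶)·D = −2x⁷ + 6x⁶. Remainder: −12x⁶ + 26x⁵ + 16x⁴ + 58x³ − 42x² − 10x − 21.
Step 2: lead(−12x⁶ + 26x⁵ + 16x⁴ + 58x³ − 42x² − 10x − 21) ÷ lead(D) = −12x⁶ ÷ −2x = 6x⁵. Subtract (6x⁵)·D = −12x⁶ + 36x⁵. Remainder: −10x⁵ + 16x⁴ + 58x³ − 42x² − 10x − 21.
Step 3: lead(−10x⁵ + 16x⁴ + 58x³ − 42x² − 10x − 21) ÷ lead(D) = −10x⁵ ÷ −2x = 5x⁴. Subtract (5x⁴)·D = −10x⁵ + 30x⁴. Remainder: −14x⁴ + 58x³ − 42x² − 10x − 21.
Step 4: lead(−14x⁴ + 58x³ − 42x² − 10x − 21) ÷ lead(D) = −14x⁴ ÷ −2x = 7x³. Subtract (7x³)·D = −14x⁴ + 42x³. Remainder: 16x³ − 42x² − 10x − 21.
Step 5: lead(16x³ − 42x² − 10x − 21) ÷ lead(D) = 16x³ ÷ −2x = −8x². Subtract (−8x²)·D = 16x³ − 48x². Remainder: 6x² − 10x − 21.
Step 6: lead(6x² − 10x − 21) ÷ lead(D) = 6x² ÷ −2x = −3x. Subtract (−3x)·D = 6x² − 18x. Remainder: 8x − 21.
Step 7: lead(8x − 21) ÷ lead(D) = 8x ÷ −2x = −4. Subtract (−4)·D = 8x − 24. Remainder: 3.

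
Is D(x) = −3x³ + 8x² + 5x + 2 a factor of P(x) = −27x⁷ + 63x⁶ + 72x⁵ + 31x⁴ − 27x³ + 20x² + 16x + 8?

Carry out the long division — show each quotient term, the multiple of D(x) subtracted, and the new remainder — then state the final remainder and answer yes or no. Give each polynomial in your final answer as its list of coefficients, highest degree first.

Step 1: lead(−27x⁷ + 63x⁶ + 72x⁵ + 31x⁴ − 27x³ + 20x² + 16x + 8) ÷ lead(D) = −27x⁷ ÷ −3x³ = 9x⁴. Subtract (9x⁴)·D = −27x⁷ + 72x⁶ + 45x⁵ + 18x⁴. Remainder: −9x⁶ + 27x⁵ + 13x⁴ − 27x³ + 20x² + 16x + 8.
Step 2: lead(−9x⁶ + 27x⁵ + 13x⁴ − 27x³ + 20x² + 16x + 8) ÷ lead(D) = −9x⁶ ÷ −3x³ = 3x³. Subtract (3x³)·D = −9x⁶ + 24x⁵ + 15x⁴ + 6x³. Remainder: 3x⁵ − 2x⁴ − 33x³ + 20x² + 16x + 8.
Step 3: lead(3x⁵ − 2x⁴ − 33x³ + 20x² + 16x + 8) ÷ lead(D) = 3x⁵ ÷ −3x³ = −x². Subtract (−x²)·D = 3x⁵ − 8x⁴ − 5x³ − 2x². Remainder: 6x⁴ − 28x³ + 22x² + 16x + 8.
Step 4: lead(6x⁴ − 28x³ + 22x² + 16x + 8) ÷ lead(D) = 6x⁴ ÷ −3x³ = −2x. Subtract (−2x)·D = 6x⁴ − 16x³ − 10x² − 4x. Remainder: −12x³ + 32x² + 20x + 8.
Step 5: lead(−12x³ + 32x² + 20x + 8) ÷ lead(D) = −12x³ ÷ −3x³ = 4. Subtract (4)·D = −12x³ + 32x² + 20x + 8. Remainder: 0.

R = [0], so D(x) is a factor of P(x). yes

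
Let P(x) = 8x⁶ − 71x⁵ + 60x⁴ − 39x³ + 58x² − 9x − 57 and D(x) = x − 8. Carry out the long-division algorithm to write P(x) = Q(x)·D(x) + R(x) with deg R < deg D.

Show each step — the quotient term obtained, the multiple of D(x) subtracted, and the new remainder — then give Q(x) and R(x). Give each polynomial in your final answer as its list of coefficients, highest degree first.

Q = [8, -7, 4, -7, 2, 7]; R = [-1]

Step 1: lead(8x⁶ − 71x⁵ + 60x⁴ − 39x³ + 58x² − 9x − 57) ÷ lead(D) = 8x⁶ ÷ x = 8x⁵. Subtract (8x⁵)·D = 8x⁶ − 64x⁵. Remainder: −7x⁵ + 60x⁴ − 39x³ + 58x² − 9x − 57.
Step 2: lead(−7x⁵ + 60x⁴ − 39x³ + 58x² − 9x − 57) ÷ lead(D) = −7x⁵ ÷ x = −7x⁴. Subtract (−7x⁴)·D = −7x⁵ + 56x⁴. Remainder: 4x⁴ − 39x³ + 58x² − 9x − 57.
Step 3: lead(4x⁴ − 39x³ + 58x² − 9x − 57) ÷ lead(D) = 4x⁴ ÷ x = 4x³. Subtract (4x³)·D = 4x⁴ − 32x³. Remainder: −7x³ + 58x² − 9x − 57.
Step 4: lead(−7x³ + 58x² − 9x − 57) ÷ lead(D) = −7x³ ÷ x = −7x². Subtract (−7x²)·D = −7x³ + 56x². Remainder: 2x² − 9x − 57.
Step 5: lead(2x² − 9x − 57) ÷ lead(D) = 2x² ÷ x = 2x. Subtract (2x)·D = 2x² − 16x. Remainder: 7x − 57.
Step 6: lead(7x − 57) ÷ lead(D) = 7x ÷ x = 7. Subtract (7)·D = 7x − 56. Remainder: −1.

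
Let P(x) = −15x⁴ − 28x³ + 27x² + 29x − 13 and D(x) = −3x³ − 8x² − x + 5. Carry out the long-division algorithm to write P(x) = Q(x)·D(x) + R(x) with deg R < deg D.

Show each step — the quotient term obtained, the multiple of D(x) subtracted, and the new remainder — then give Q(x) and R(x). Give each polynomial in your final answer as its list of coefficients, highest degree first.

Q = [5, -4]; R = [7]

Step 1: lead(−15x⁴ − 28x³ + 27x² + 29x − 13) ÷ lead(D) = −15x⁴ ÷ −3x³ = 5x. Subtract (5x)·D = −15x⁴ − 40x³ − 5x² + 25x. Remainder: 12x³ + 32x² + 4x − 13.
Step 2: lead(12x³ + 32x² + 4x − 13) ÷ lead(D) = 12x³ ÷ −3x³ = −4. Subtract (−4)·D = 12x³ + 32x² + 4x − 20. Remainder: 7.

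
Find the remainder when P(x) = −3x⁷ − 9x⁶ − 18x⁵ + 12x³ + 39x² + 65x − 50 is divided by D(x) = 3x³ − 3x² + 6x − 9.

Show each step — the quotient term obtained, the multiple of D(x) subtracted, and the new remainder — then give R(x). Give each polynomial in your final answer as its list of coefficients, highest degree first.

R = [8, -5]

Step 1: lead(−3x⁷ − 9x⁶ − 18x⁵ + 12x³ + 39x² + 65x − 50) ÷ lead(D) = −3x⁷ ÷ 3x³ = −x⁴. Subtract (−x⁴)·D = −3x⁷ + 3x⁶ − 6x⁵ + 9x⁴. Remainder: −12x⁶ − 12x⁵ − 9x⁴ + 12x³ + 39x² + 65x − 50.
Step 2: lead(−12x⁶ − 12x⁵ − 9x⁴ + 12x³ + 39x² + 65x − 50) ÷ lead(D) = −12x⁶ ÷ 3x³ = −4x³. Subtract (−4x³)·D = −12x⁶ + 12x⁵ − 24x⁴ + 36x³. Remainder: −24x⁵ + 15x⁴ − 24x³ + 39x² + 65x − 50.
Step 3: lead(−24x⁵ + 15x⁴ − 24x³ + 39x² + 65x − 50) ÷ lead(D) = −24x⁵ ÷ 3x³ = −8x². Subtract (−8x²)·D = −24x⁵ + 24x⁴ − 48x³ + 72x². Remainder: −9x⁴ + 24x³ − 33x² + 65x − 50.
Step 4: lead(−9x⁴ + 24x³ − 33x² + 65x − 50) ÷ lead(D) = −9x⁴ ÷ 3x³ = −3x. Subtract (−3x)·D = −9x⁴ + 9x³ − 18x² + 27x. Remainder: 15x³ − 15x² + 38x − 50.
Step 5: lead(15x³ − 15x² + 38x − 50) ÷ lead(D) = 15x³ ÷ 3x³ = 5. Subtract (5)·D = 15x³ − 15x² + 30x − 45. Remainder: 8x − 5.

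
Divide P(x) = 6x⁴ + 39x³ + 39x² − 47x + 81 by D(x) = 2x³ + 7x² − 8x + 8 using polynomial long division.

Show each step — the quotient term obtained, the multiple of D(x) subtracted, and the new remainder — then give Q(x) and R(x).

Step 1: lead(6x⁴ + 39x³ + 39x² − 47x + 81) ÷ lead(D) = 6x⁴ ÷ 2x³ = 3x. Subtract (3x)·D = 6x⁴ + 21x³ − 24x² + 24x. Remainder: 18x³ + 63x² − 71x + 81.
Step 2: lead(18x³ + 63x² − 71x + 81) ÷ lead(D) = 18x³ ÷ 2x³ = 9. Subtract (9)·D = 18x³ + 63x² − 72x + 72. Remainder: x + 9.

Q(x) = 3x + 9; R(x) = x + 9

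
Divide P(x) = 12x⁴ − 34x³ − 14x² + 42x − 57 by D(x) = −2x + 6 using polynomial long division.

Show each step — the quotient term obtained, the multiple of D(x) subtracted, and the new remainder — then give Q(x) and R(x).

Q(x) = −6x³ − x² + 4x − 9; R(x) = −3

Step 1: lead(12x⁴ − 34x³ − 14x² + 42x − 57) ÷ lead(D) = 12x⁴ ÷ −2x = −6x³. Subtract (−6x³)·D = 12x⁴ − 36x³. Remainder: 2x³ − 14x² + 42x − 57.
Step 2: lead(2x³ − 14x² + 42x − 57) ÷ lead(D) = 2x³ ÷ −2x = −x². Subtract (−x²)·D = 2x³ − 6x². Remainder: −8x² + 42x − 57.
Step 3: lead(−8x² + 42x − 57) ÷ lead(D) = −8x² ÷ −2x = 4x. Subtract (4x)·D = −8x² + 24x. Remainder: 18x − 57.
Step 4: lead(18x − 57) ÷ lead(D) = 18x ÷ −2x = −9. Subtract (−9)·D = 18x − 54. Remainder: −3.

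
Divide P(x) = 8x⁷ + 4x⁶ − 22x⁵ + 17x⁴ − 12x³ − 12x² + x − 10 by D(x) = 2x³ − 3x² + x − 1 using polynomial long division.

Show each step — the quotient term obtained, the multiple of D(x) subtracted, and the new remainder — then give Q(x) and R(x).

Step 1: lead(8x⁷ + 4x⁶ − 22x⁵ + 17x⁴ − 12x³ − 12x² + x − 10) ÷ lead(D) = 8x⁷ ÷ 2x³ = 4x⁴. Subtract (4x⁴)·D = 8x⁷ − 12x⁶ + 4x⁵ − 4x⁴. Remainder: 16x⁶ − 26x⁵ + 21x⁴ − 12x³ − 12x² + x − 10.
Step 2: lead(16x⁶ − 26x⁵ + 21x⁴ − 12x³ − 12x² + x − 10) ÷ lead(D) = 16x⁶ ÷ 2x³ = 8x³. Subtract (8x³)·D = 16x⁶ − 24x⁵ + 8x⁴ − 8x³. Remainder: −2x⁵ + 13x⁴ − 4x³ − 12x² + x − 10.
Step 3: lead(−2x⁵ + 13x⁴ − 4x³ − 12x² + x − 10) ÷ lead(D) = −2x⁵ ÷ 2x³ = −x². Subtract (−x²)·D = −2x⁵ + 3x⁴ − x³ + x². Remainder: 10x⁴ − 3x³ − 13x² + x − 10.
Step 4: lead(10x⁴ − 3x³ − 13x² + x − 10) ÷ lead(D) = 10x⁴ ÷ 2x³ = 5x. Subtract (5x)·D = 10x⁴ − 15x³ + 5x² − 5x. Remainder: 12x³ − 18x² + 6x − 10.
Step 5: lead(12x³ − 18x² + 6x − 10) ÷ lead(D) = 12x³ ÷ 2x³ = 6. Subtract (6)·D = 12x³ − 18x² + 6x − 6. Remainder: −4.

Q(x) = 4x⁴ + 8x³ − x² + 5x + 6; R(x) = −4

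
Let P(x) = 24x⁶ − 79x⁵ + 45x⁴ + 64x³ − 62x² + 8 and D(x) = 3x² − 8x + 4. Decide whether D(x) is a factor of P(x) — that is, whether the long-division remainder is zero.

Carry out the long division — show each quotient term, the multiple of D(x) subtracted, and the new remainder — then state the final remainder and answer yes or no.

Step 1: lead(24x⁶ − 79x⁵ + 45x⁴ + 64x³ − 62x² + 8) ÷ lead(D) = 24x⁶ ÷ 3x² = 8x⁴. Subtract (8x⁴)·D = 24x⁶ − 64x⁵ + 32x⁴. Remainder: −15x⁵ + 13x⁴ + 64x³ − 62x² + 8.
Step 2: lead(−15x⁵ + 13x⁴ + 64x³ − 62x² + 8) ÷ lead(D) = −15x⁵ ÷ 3x² = −5x³. Subtract (−5x³)·D = −15x⁵ + 40x⁴ − 20x³. Remainder: −27x⁴ + 84x³ − 62x² + 8.
Step 3: lead(−27x⁴ + 84x³ − 62x² + 8) ÷ lead(D) = −27x⁴ ÷ 3x² = −9x². Subtract (−9x²)·D = −27x⁴ + 72x³ − 36x². Remainder: 12x³ − 26x² + 8.
Step 4: lead(12x³ − 26x² + 8) ÷ lead(D) = 12x³ ÷ 3x² = 4x. Subtract (4x)·D = 12x³ − 32x² + 16x. Remainder: 6x² − 16x + 8.
Step 5: lead(6x² − 16x + 8) ÷ lead(D) = 6x² ÷ 3x² = 2. Subtract (2)·D = 6x² − 16x + 8. Remainder: 0.

R(x) = 0, so D(x) is a factor of P(x). yes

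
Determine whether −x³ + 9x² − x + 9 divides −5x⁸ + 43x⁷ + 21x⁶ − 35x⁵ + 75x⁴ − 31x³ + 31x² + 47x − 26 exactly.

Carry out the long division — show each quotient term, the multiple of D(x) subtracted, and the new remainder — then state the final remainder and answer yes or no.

Step 1: lead(−5x⁸ + 43x⁷ + 21x⁶ − 35x⁵ + 75x⁴ − 31x³ + 31x² + 47x − 26) ÷ lead(D) = −5x⁸ ÷ −x³ = 5x⁵. Subtract (5x⁵)·D = −5x⁸ + 45x⁷ − 5x⁶ + 45x⁵. Remainder: −2x⁷ + 26x⁶ − 80x⁵ + 75x⁴ − 31x³ + 31x² + 47x − 26.
Step 2: lead(−2x⁷ + 26x⁶ − 80x⁵ + 75x⁴ − 31x³ + 31x² + 47x − 26) ÷ lead(D) = −2x⁷ ÷ −x³ = 2x⁴. Subtract (2x⁴)·D = −2x⁷ + 18x⁶ − 2x⁵ + 18x⁴. Remainder: 8x⁶ − 78x⁵ + 57x⁴ − 31x³ + 31x² + 47x − 26.
Step 3: lead(8x⁶ − 78x⁵ + 57x⁴ − 31x³ + 31x² + 47x − 26) ÷ lead(D) = 8x⁶ ÷ −x³ = −8x³. Subtract (−8x³)·D = 8x⁶ − 72x⁵ + 8x⁴ − 72x³. Remainder: −6x⁵ + 49x⁴ + 41x³ + 31x² + 47x − 26.
Step 4: lead(−6x⁵ + 49x⁴ + 41x³ + 31x² + 47x − 26) ÷ lead(D) = −6x⁵ ÷ −x³ = 6x². Subtract (6x²)·D = −6x⁵ + 54x⁴ − 6x³ + 54x². Remainder: −5x⁴ + 47x³ − 23x² + 47x − 26.
Step 5: lead(−5x⁴ + 47x³ − 23x² + 47x − 26) ÷ lead(D) = −5x⁴ ÷ −x³ = 5x. Subtract (5x)·D = −5x⁴ + 45x³ − 5x² + 45x. Remainder: 2x³ − 18x² + 2x − 26.
Step 6: lead(2x³ − 18x² + 2x − 26) ÷ lead(D) = 2x³ ÷ −x³ = −2. Subtract (−2)·D = 2x³ − 18x² + 2x − 18. Remainder: −8.

R(x) = −8, so D(x) is not a factor of P(x). no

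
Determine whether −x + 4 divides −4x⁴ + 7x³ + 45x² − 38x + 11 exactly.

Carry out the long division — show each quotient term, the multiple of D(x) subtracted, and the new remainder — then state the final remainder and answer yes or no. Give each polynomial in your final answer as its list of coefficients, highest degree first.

Step 1: lead(−4x⁴ + 7x³ + 45x² − 38x + 11) ÷ lead(D) = −4x⁴ ÷ −x = 4x³. Subtract (4x³)·D = −4x⁴ + 16x³. Remainder: −9x³ + 45x² − 38x + 11.
Step 2: lead(−9x³ + 45x² − 38x + 11) ÷ lead(D) = −9x³ ÷ −x = 9x². Subtract (9x²)·D = −9x³ + 36x². Remainder: 9x² − 38x + 11.
Step 3: lead(9x² − 38x + 11) ÷ lead(D) = 9x² ÷ −x = −9x. Subtract (−9x)·D = 9x² − 36x. Remainder: −2x + 11.
Step 4: lead(−2x + 11) ÷ lead(D) = −2x ÷ −x = 2. Subtract (2)·D = −2x + 8. Remainder: 3.

R = [3], so D(x) is not a factor of P(x). no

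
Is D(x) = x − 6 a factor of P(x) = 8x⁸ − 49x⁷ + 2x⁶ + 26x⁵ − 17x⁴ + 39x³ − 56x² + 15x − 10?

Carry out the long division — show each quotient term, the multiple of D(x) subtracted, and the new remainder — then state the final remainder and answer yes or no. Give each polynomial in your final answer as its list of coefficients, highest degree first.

Step 1: lead(8x⁸ − 49x⁷ + 2x⁶ + 26x⁵ − 17x⁴ + 39x³ − 56x² + 15x − 10) ÷ lead(D) = 8x⁸ ÷ x = 8x⁷. Subtract (8x⁷)·D = 8x⁸ − 48x⁷. Remainder: −x⁷ + 2x⁶ + 26x⁵ − 17x⁴ + 39x³ − 56x² + 15x − 10.
Step 2: lead(−x⁷ + 2x⁶ + 26x⁵ − 17x⁴ + 39x³ − 56x² + 15x − 10) ÷ lead(D) = −x⁷ ÷ x = −x⁶. Subtract (−x⁶)·D = −x⁷ + 6x⁶. Remainder: −4x⁶ + 26x⁵ − 17x⁴ + 39x³ − 56x² + 15x − 10.
Step 3: lead(−4x⁶ + 26x⁵ − 17x⁴ + 39x³ − 56x² + 15x − 10) ÷ lead(D) = −4x⁶ ÷ x = −4x⁵. Subtract (−4x⁵)·D = −4x⁶ + 24x⁵. Remainder: 2x⁵ − 17x⁴ + 39x³ − 56x² + 15x − 10.
Step 4: lead(2x⁵ − 17x⁴ + 39x³ − 56x² + 15x − 10) ÷ lead(D) = 2x⁵ ÷ x = 2x⁴. Subtract (2x⁴)·D = 2x⁵ − 12x⁴. Remainder: −5x⁴ + 39x³ − 56x² + 15x − 10.
Step 5: lead(−5x⁴ + 39x³ − 56x² + 15x − 10) ÷ lead(D) = −5x⁴ ÷ x = −5x³. Subtract (−5x³)·D = −5x⁴ + 30x³. Remainder: 9x³ − 56x² + 15x − 10.
Step 6: lead(9x³ − 56x² + 15x − 10) ÷ lead(D) = 9x³ ÷ x = 9x². Subtract (9x²)·D = 9x³ − 54x². Remainder: −2x² + 15x − 10.
Step 7: lead(−2x² + 15x − 10) ÷ lead(D) = −2x² ÷ x = −2x. Subtract (−2x)·D = −2x² + 12x. Remainder: 3x − 10.
Step 8: lead(3x − 10) ÷ lead(D) = 3x ÷ x = 3. Subtract (3)·D = 3x − 18. Remainder: 8.

R = [8], so D(x) is not a factor of P(x). no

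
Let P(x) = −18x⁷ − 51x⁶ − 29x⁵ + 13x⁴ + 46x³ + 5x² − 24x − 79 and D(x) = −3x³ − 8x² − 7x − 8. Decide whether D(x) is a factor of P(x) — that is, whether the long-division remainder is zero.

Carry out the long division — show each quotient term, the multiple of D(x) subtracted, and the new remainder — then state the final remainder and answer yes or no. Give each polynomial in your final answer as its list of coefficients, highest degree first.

Step 1: lead(−18x⁷ − 51x⁶ − 29x⁵ + 13x⁴ + 46x³ + 5x² − 24x − 79) ÷ lead(D) = −18x⁷ ÷ −3x³ = 6x⁴. Subtract (6x⁴)·D = −18x⁷ − 48x⁶ − 42x⁵ − 48x⁴. Remainder: −3x⁶ + 13x⁵ + 61x⁴ + 46x³ + 5x² − 24x − 79.
Step 2: lead(−3x⁶ + 13x⁵ + 61x⁴ + 46x³ + 5x² − 24x − 79) ÷ lead(D) = −3x⁶ ÷ −3x³ = x³. Subtract (x³)·D = −3x⁶ − 8x⁵ − 7x⁴ − 8x³. Remainder: 21x⁵ + 68x⁴ + 54x³ + 5x² − 24x − 79.
Step 3: lead(21x⁵ + 68x⁴ + 54x³ + 5x² − 24x − 79) ÷ lead(D) = 21x⁵ ÷ −3x³ = −7x². Subtract (−7x²)·D = 21x⁵ + 56x⁴ + 49x³ + 56x². Remainder: 12x⁴ + 5x³ − 51x² − 24x − 79.
Step 4: lead(12x⁴ + 5x³ − 51x² − 24x − 79) ÷ lead(D) = 12x⁴ ÷ −3x³ = −4x. Subtract (−4x)·D = 12x⁴ + 32x³ + 28x² + 32x. Remainder: −27x³ − 79x² − 56x − 79.
Step 5: lead(−27x³ − 79x² − 56x − 79) ÷ lead(D) = −27x³ ÷ −3x³ = 9. Subtract (9)·D = −27x³ − 72x² − 63x − 72. Remainder: −7x² + 7x − 7.

R = [-7, 7, -7], so D(x) is not a factor of P(x). no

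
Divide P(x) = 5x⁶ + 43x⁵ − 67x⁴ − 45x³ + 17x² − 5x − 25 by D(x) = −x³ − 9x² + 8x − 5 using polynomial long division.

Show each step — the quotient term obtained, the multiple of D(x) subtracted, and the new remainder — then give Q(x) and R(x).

Step 1: lead(5x⁶ + 43x⁵ − 67x⁴ − 45x³ + 17x² − 5x − 25) ÷ lead(D) = 5x⁶ ÷ −x³ = −5x³. Subtract (−5x³)·D = 5x⁶ + 45x⁵ − 40x⁴ + 25x³. Remainder: −2x⁵ − 27x⁴ − 70x³ + 17x² − 5x − 25.
Step 2: lead(−2x⁵ − 27x⁴ − 70x³ + 17x² − 5x − 25) ÷ lead(D) = −2x⁵ ÷ −x³ = 2x². Subtract (2x²)·D = −2x⁵ − 18x⁴ + 16x³ − 10x². Remainder: −9x⁴ − 86x³ + 27x² − 5x − 25.
Step 3: lead(−9x⁴ − 86x³ + 27x² − 5x − 25) ÷ lead(D) = −9x⁴ ÷ −x³ = 9x. Subtract (9x)·D = −9x⁴ − 81x³ + 72x² − 45x. Remainder: −5x³ − 45x² + 40x − 25.
Step 4: lead(−5x³ − 45x² + 40x − 25) ÷ lead(D) = −5x³ ÷ −x³ = 5. Subtract (5)·D = −5x³ − 45x² + 40x − 25. Remainder: 0.

Q(x) = −5x³ + 2x² + 9x + 5; R(x) = 0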